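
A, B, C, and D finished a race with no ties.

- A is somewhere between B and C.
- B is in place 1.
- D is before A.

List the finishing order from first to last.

From clue 1: A is in {2,3}.
From clues 1–2: B → place 1.
From clues 1–3: D → place 2, A → place 3, C → place 4.

B, D, A, C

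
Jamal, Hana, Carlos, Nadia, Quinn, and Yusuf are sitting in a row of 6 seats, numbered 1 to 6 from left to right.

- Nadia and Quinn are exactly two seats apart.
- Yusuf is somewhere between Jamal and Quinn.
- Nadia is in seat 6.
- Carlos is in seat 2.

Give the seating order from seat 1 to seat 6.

From clues 1–2: Yusuf is in {2,3,4,5}.
From clues 1–3: Quinn → seat 4, Nadia → seat 6.
From clues 1–4: Jamal → seat 1, Carlos → seat 2, Yusuf → seat 3, Hana → seat 5.

Jamal, Carlos, Yusuf, Quinn, Hana, Nadia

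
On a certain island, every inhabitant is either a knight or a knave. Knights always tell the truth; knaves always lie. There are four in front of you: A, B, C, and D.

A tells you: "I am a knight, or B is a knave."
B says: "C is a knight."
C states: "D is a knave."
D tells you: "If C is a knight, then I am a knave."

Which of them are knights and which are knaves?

Consider A. Suppose A is a knave.
Then no assignment of the remaining roles makes every statement match its speaker's type — contradiction.
So A is a knight.
Consider B. Suppose B is a knight.
Then no assignment of the remaining roles makes every statement match its speaker's type — contradiction.
So B is a knave.
Consider C. Suppose C is a knight.
Then B's statement comes out true, contradicting B being a knave.
So C is a knave.
With that fixed, D's statement is true, so D is a knight.

A: knight, B: knave, C: knave, D: knight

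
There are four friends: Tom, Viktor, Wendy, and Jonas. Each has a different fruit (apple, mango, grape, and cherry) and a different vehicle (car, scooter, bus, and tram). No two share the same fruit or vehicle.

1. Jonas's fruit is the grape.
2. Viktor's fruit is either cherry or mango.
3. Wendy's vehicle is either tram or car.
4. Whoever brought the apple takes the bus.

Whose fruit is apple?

Clue 1 rules out Jonas for the one with fruit apple.
With clues 1–2, Viktor is impossible for the one with fruit apple.
With clues 1–4, Wendy is impossible for the one with fruit apple.
That leaves Tom.

Tom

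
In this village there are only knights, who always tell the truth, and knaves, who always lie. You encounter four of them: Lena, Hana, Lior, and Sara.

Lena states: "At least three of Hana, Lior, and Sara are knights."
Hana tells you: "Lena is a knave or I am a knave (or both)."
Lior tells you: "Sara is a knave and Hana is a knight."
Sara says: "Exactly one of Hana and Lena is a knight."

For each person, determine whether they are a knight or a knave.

Lena: knave, Hana: knight, Lior: knave, Sara: knight

Consider Lena. Suppose Lena is a knight.
Then whichever role Hana has, Hana's statement has the wrong truth value — contradiction.
So Lena is a knave.
With that fixed, Hana's statement is true, so Hana is a knight.
With that fixed, Sara's statement is true, so Sara is a knight.
With that fixed, Lior's statement is false, so Lior is a knave.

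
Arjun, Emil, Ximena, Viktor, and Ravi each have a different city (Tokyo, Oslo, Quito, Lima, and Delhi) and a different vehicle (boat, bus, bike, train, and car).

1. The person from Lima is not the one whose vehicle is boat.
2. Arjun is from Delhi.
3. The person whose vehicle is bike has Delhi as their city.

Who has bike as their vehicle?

Arjun

With clues 1–3, Emil, Ravi, Viktor, and Ximena are impossible for the one with vehicle bike.
That leaves Arjun.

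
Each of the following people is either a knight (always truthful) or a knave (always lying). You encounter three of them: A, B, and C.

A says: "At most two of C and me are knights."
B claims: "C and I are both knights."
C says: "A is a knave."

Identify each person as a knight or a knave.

A: knight, B: knave, C: knave

Regardless of anyone's role, A's statement is true, so A is a knight.
With that fixed, C's statement is false, so C is a knave.
With that fixed, B's statement is false, so B is a knave.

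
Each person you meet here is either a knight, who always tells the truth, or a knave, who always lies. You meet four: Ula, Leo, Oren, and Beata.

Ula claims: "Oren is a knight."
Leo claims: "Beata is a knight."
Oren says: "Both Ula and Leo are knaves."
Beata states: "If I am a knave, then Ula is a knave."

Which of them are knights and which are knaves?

Consider Ula. Suppose Ula is a knight.
Then no assignment of the remaining roles makes every statement match its speaker's type — contradiction.
So Ula is a knave.
With that fixed, Beata's statement is true, so Beata is a knight.
With that fixed, Leo's statement is true, so Leo is a knight.
With that fixed, Oren's statement is false, so Oren is a knave.

Ula: knave, Leo: knight, Oren: knave, Beata: knight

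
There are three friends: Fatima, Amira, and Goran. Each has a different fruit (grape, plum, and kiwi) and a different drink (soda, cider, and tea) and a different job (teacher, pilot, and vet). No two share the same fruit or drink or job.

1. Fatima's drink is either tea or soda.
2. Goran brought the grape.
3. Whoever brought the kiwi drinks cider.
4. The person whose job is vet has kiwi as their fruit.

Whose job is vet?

Amira

With clues 1–4, Fatima and Goran are impossible for the one with job vet.
That leaves Amira.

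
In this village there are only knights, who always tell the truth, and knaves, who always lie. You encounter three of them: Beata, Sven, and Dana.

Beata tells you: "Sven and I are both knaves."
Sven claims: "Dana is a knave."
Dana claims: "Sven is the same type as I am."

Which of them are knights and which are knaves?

Consider Beata. Suppose Beata is a knight.
Then Beata's own statement would have to be true, but it can't be — contradiction.
So Beata is a knave.
Consider Sven. Suppose Sven is a knave.
Then Beata's statement comes out true, contradicting Beata being a knave.
So Sven is a knight.
Consider Dana. Suppose Dana is a knight.
Then Sven's statement comes out false, contradicting Sven being a knight.
So Dana is a knave.

Beata: knave, Sven: knight, Dana: knave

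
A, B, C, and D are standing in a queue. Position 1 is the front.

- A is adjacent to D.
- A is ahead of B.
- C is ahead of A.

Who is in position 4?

With clues 1–2, A and D are ruled out for position 4.
With clues 1–3, C is ruled out for position 4.
So position 4 is B.

B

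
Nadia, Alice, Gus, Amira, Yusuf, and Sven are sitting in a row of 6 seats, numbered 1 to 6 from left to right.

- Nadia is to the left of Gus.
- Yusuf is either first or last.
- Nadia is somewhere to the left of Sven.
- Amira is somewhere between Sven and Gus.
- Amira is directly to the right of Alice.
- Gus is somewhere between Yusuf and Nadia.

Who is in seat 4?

Amira

With clues 1–2, Yusuf is ruled out for seat 4.
With clues 1–4, Nadia is ruled out for seat 4.
With clues 1–5, Gus and Sven are ruled out for seat 4.
With clues 1–6, Alice is ruled out for seat 4.
So seat 4 is Amira.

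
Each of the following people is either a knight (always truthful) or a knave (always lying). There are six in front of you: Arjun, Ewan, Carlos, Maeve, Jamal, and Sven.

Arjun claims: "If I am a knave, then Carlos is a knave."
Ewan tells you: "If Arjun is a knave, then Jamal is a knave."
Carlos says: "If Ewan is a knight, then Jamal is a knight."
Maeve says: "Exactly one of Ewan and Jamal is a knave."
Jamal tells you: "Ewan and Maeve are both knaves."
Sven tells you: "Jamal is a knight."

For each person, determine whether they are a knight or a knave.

Consider Arjun. Suppose Arjun is a knave.
Then no assignment of the remaining roles makes every statement match its speaker's type — contradiction.
So Arjun is a knight.
With that fixed, Ewan's statement is true, so Ewan is a knight.
With that fixed, Jamal's statement is false, so Jamal is a knave.
With that fixed, Sven's statement is false, so Sven is a knave.
With that fixed, Carlos's statement is false, so Carlos is a knave.
With that fixed, Maeve's statement is true, so Maeve is a knight.

Arjun: knight, Ewan: knight, Carlos: knave, Maeve: knight, Jamal: knave, Sven: knave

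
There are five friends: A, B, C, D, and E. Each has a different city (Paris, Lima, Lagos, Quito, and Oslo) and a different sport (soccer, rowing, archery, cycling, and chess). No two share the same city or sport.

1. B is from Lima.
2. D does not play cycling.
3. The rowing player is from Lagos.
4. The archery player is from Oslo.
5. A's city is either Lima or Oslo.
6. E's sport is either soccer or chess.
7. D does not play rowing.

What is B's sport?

With clues 1–3, rowing is impossible for B's sport.
With clues 1–4, archery is impossible for B's sport.
With clues 1–7, chess and soccer are impossible for B's sport.
That leaves cycling.

cycling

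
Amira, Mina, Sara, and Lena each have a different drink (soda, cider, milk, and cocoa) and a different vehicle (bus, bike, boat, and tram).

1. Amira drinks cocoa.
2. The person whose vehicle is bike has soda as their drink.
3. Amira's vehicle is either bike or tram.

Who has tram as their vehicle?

Amira

With clues 1–3, Lena, Mina, and Sara are impossible for the one with vehicle tram.
That leaves Amira.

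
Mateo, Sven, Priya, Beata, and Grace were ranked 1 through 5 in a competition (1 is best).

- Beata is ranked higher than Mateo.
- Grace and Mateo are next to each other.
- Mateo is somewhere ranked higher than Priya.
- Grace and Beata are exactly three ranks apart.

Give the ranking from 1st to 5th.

Beata, Sven, Mateo, Grace, Priya

From clue 1: Mateo is in {2,3,4,5}.
From clues 1–2: Beata is in {1,2,3}.
From clues 1–3: Priya is in {4,5}.
From clues 1–4: Beata → rank 1, Sven → rank 2, Mateo → rank 3, Grace → rank 4, Priya → rank 5.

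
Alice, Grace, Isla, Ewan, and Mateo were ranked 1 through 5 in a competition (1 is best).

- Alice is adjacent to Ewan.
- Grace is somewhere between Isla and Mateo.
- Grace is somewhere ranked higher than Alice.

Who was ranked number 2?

With clues 1–2, Isla and Mateo are ruled out for rank 2.
With clues 1–3, Alice and Ewan are ruled out for rank 2.
So rank 2 is Grace.

Grace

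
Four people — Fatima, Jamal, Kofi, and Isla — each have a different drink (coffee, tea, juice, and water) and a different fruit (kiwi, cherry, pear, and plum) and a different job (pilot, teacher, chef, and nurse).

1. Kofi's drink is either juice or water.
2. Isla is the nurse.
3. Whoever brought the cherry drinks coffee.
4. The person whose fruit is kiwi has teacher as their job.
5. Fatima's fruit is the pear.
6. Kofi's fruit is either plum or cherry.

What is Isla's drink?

coffee

With clues 1–6, juice, tea, and water are impossible for Isla's drink.
That leaves coffee.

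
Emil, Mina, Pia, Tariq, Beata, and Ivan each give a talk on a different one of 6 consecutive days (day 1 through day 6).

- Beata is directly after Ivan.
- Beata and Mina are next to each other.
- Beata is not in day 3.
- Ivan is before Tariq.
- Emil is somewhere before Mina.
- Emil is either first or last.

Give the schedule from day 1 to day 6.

From clue 1: Beata is in {2,3,4,5,6}.
From clues 1–2: Mina is in {3,4,5,6}.
From clues 1–3: Mina is in {3,5,6}.
From clues 1–4: Mina is in {3,5}.
From clues 1–5: Ivan → day 3, Beata → day 4, Mina → day 5, Tariq → day 6.
From clues 1–6: Emil → day 1, Pia → day 2.

Emil, Pia, Ivan, Beata, Mina, Tariq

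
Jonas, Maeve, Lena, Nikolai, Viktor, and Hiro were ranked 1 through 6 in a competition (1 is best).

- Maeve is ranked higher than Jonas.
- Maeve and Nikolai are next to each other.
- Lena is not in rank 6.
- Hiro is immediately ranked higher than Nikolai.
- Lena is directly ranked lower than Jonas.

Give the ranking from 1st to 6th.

Hiro, Nikolai, Maeve, Jonas, Lena, Viktor

From clue 1: Jonas is in {2,3,4,5,6}.
From clues 1–2: Jonas is in {3,4,5,6}.
From clues 1–4: Jonas is in {4,5,6}.
From clues 1–5: Hiro → rank 1, Nikolai → rank 2, Maeve → rank 3, Jonas → rank 4, Lena → rank 5, Viktor → rank 6.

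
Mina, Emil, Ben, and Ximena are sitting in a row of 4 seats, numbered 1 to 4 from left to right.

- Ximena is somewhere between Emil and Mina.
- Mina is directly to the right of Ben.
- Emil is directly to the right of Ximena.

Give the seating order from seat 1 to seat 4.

From clue 1: Ximena is in {2,3}.
From clues 1–2: Mina is in {2,4}.
From clues 1–3: Ben → seat 1, Mina → seat 2, Ximena → seat 3, Emil → seat 4.

Ben, Mina, Ximena, Emil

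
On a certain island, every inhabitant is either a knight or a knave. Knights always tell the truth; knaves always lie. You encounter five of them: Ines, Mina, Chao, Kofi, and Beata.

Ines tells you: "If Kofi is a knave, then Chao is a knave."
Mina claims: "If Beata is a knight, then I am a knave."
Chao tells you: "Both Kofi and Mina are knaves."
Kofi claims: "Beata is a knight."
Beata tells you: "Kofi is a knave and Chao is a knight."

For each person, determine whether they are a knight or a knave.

Consider Ines. Suppose Ines is a knave.
Then no assignment of the remaining roles makes every statement match its speaker's type — contradiction.
So Ines is a knight.
Consider Mina. Suppose Mina is a knave.
Then Mina's own statement would have to be false, but it can't be — contradiction.
So Mina is a knight.
With that fixed, Chao's statement is false, so Chao is a knave.
With that fixed, Beata's statement is false, so Beata is a knave.
With that fixed, Kofi's statement is false, so Kofi is a knave.

Ines: knight, Mina: knight, Chao: knave, Kofi: knave, Beata: knave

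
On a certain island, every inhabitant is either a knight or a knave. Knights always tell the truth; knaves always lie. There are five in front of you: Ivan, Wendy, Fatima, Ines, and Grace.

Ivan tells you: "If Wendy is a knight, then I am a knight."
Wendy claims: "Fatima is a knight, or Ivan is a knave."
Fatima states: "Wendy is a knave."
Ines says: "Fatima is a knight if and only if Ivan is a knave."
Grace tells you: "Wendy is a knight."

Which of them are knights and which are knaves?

Ivan: knave, Wendy: knight, Fatima: knave, Ines: knave, Grace: knight

Consider Ivan. Suppose Ivan is a knight.
Then no assignment of the remaining roles makes every statement match its speaker's type — contradiction.
So Ivan is a knave.
With that fixed, Wendy's statement is true, so Wendy is a knight.
With that fixed, Fatima's statement is false, so Fatima is a knave.
With that fixed, Ines's statement is false, so Ines is a knave.
With that fixed, Grace's statement is true, so Grace is a knight.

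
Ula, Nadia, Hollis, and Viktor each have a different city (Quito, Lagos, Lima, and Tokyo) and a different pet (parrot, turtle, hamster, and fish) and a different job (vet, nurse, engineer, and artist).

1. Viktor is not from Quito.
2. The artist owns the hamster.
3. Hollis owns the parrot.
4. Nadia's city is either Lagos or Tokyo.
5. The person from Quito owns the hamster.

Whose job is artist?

With clues 1–3, Hollis is impossible for the one with job artist.
With clues 1–5, Nadia and Viktor are impossible for the one with job artist.
That leaves Ula.

Ula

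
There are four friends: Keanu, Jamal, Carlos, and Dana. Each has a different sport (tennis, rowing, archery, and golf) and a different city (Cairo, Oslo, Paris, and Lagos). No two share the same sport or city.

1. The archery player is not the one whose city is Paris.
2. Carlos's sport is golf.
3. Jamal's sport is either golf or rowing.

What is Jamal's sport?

With clues 1–2, golf is impossible for Jamal's sport.
With clues 1–3, archery and tennis are impossible for Jamal's sport.
That leaves rowing.

rowing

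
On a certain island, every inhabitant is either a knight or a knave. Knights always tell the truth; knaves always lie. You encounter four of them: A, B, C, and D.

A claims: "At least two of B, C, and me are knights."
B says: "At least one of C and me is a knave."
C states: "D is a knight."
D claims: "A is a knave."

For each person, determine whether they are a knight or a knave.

Consider A. Suppose A is a knave.
Then no assignment of the remaining roles makes every statement match its speaker's type — contradiction.
So A is a knight.
With that fixed, D's statement is false, so D is a knave.
With that fixed, C's statement is false, so C is a knave.
With that fixed, B's statement is true, so B is a knight.

A: knight, B: knight, C: knave, D: knave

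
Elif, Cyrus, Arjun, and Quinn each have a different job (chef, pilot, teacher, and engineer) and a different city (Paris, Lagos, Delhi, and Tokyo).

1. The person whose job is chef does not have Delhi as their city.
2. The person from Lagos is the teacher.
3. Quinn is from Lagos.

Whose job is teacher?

Quinn

With clues 1–3, Arjun, Cyrus, and Elif are impossible for the one with job teacher.
That leaves Quinn.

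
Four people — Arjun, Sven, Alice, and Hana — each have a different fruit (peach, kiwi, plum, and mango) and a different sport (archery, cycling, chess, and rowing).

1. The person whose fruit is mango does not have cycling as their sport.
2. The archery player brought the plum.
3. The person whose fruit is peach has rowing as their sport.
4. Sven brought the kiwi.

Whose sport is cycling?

With clues 1–4, Alice, Arjun, and Hana are impossible for the one with sport cycling.
That leaves Sven.

Sven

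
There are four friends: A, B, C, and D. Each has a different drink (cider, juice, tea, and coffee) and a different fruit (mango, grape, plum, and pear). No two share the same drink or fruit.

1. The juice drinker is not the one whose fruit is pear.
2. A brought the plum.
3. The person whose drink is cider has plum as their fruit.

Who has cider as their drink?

A

With clues 1–3, B, C, and D are impossible for the one with drink cider.
That leaves A.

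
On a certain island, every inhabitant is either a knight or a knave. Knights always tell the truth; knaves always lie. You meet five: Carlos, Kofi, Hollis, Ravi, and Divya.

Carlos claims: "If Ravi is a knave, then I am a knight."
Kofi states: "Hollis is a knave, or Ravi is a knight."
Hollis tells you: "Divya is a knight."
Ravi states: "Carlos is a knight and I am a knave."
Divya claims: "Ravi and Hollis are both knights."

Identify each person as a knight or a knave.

Carlos: knave, Kofi: knight, Hollis: knave, Ravi: knave, Divya: knave

Consider Carlos. Suppose Carlos is a knight.
Then whichever role Ravi has, Ravi's statement has the wrong truth value — contradiction.
So Carlos is a knave.
With that fixed, Ravi's statement is false, so Ravi is a knave.
With that fixed, Divya's statement is false, so Divya is a knave.
With that fixed, Hollis's statement is false, so Hollis is a knave.
With that fixed, Kofi's statement is true, so Kofi is a knight.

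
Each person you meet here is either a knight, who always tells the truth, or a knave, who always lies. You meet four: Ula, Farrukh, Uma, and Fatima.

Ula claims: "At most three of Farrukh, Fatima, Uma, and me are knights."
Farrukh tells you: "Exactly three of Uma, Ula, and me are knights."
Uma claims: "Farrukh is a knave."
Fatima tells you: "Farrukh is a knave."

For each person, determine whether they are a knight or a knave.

Ula: knight, Farrukh: knave, Uma: knight, Fatima: knight

Consider Ula. Suppose Ula is a knave.
Then Ula's own statement would have to be false, but it can't be — contradiction.
So Ula is a knight.
Consider Farrukh. Suppose Farrukh is a knight.
Then no assignment of the remaining roles makes every statement match its speaker's type — contradiction.
So Farrukh is a knave.
With that fixed, Uma's statement is true, so Uma is a knight.
With that fixed, Fatima's statement is true, so Fatima is a knight.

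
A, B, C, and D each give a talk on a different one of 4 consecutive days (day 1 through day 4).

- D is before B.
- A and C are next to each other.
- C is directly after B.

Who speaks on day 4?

With clue 1, D is ruled out for day 4.
With clues 1–3, B and C are ruled out for day 4.
So day 4 is A.

A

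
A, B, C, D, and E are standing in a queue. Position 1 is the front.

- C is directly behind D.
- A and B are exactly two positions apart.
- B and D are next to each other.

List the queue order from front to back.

A, E, B, D, C

From clue 1: C is in {2,3,4,5}.
From clues 1–2: C is in {2,5}.
From clues 1–3: A → position 1, E → position 2, B → position 3, D → position 4, C → position 5.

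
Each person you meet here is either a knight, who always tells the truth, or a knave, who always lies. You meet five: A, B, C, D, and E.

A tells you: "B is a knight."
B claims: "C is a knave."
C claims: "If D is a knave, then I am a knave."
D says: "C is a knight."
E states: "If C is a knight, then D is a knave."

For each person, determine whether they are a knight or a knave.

A: knave, B: knave, C: knight, D: knight, E: knave

Consider A. Suppose A is a knight.
Then no assignment of the remaining roles makes every statement match its speaker's type — contradiction.
So A is a knave.
Consider B. Suppose B is a knight.
Then A's statement comes out true, contradicting A being a knave.
So B is a knave.
Consider C. Suppose C is a knave.
Then B's statement comes out true, contradicting B being a knave.
So C is a knight.
With that fixed, D's statement is true, so D is a knight.
With that fixed, E's statement is false, so E is a knave.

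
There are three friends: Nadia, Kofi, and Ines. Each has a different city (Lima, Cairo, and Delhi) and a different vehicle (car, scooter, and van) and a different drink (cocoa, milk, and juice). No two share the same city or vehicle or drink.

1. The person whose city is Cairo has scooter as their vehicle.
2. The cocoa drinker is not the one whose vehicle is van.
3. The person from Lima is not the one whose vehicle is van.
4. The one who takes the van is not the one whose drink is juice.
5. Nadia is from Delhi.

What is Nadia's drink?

With clues 1–5, cocoa and juice are impossible for Nadia's drink.
That leaves milk.

milk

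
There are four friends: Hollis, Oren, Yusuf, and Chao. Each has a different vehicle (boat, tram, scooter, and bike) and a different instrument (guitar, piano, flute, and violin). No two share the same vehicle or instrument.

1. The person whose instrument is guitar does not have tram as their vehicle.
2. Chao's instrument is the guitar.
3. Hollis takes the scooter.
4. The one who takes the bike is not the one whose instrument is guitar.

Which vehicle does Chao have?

boat

With clues 1–2, tram is impossible for Chao's vehicle.
With clues 1–3, scooter is impossible for Chao's vehicle.
With clues 1–4, bike is impossible for Chao's vehicle.
That leaves boat.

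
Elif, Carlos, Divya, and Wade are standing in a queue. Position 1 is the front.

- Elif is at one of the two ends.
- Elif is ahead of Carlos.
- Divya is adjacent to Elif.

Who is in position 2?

Divya

With clue 1, Elif is ruled out for position 2.
With clues 1–3, Carlos and Wade are ruled out for position 2.
So position 2 is Divya.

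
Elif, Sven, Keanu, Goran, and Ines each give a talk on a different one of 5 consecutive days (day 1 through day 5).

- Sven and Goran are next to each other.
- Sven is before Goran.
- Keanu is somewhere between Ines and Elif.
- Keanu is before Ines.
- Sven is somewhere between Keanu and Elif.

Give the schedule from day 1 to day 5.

Elif, Sven, Goran, Keanu, Ines

From clues 1–2: Sven is in {1,2,3,4}.
From clues 1–3: Keanu is in {2,4}.
From clues 1–4: Elif is in {1,3}.
From clues 1–5: Elif → day 1, Sven → day 2, Goran → day 3, Keanu → day 4, Ines → day 5.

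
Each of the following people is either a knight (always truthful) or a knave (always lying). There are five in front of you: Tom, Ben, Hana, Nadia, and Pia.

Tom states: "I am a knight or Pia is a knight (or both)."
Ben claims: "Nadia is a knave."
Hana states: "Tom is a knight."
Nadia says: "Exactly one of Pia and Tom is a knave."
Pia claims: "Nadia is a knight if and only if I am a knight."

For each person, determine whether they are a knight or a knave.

Consider Tom. Suppose Tom is a knave.
Then no assignment of the remaining roles makes every statement match its speaker's type — contradiction.
So Tom is a knight.
With that fixed, Hana's statement is true, so Hana is a knight.
Consider Ben. Suppose Ben is a knight.
Then no assignment of the remaining roles makes every statement match its speaker's type — contradiction.
So Ben is a knave.
Consider Nadia. Suppose Nadia is a knave.
Then Ben's statement comes out true, contradicting Ben being a knave.
So Nadia is a knight.
Consider Pia. Suppose Pia is a knight.
Then Nadia's statement comes out false, contradicting Nadia being a knight.
So Pia is a knave.

Tom: knight, Ben: knave, Hana: knight, Nadia: knight, Pia: knave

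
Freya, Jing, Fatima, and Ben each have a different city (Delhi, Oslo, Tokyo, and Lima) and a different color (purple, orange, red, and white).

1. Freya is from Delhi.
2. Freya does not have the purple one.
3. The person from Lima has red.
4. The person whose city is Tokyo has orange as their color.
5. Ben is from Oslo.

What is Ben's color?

purple

With clues 1–4, white is impossible for Ben's color.
With clues 1–5, orange and red are impossible for Ben's color.
That leaves purple.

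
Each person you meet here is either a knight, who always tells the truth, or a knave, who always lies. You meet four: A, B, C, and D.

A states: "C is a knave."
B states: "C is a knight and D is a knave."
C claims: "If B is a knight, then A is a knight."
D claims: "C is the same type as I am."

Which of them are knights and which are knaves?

Consider A. Suppose A is a knight.
Then no assignment of the remaining roles makes every statement match its speaker's type — contradiction.
So A is a knave.
Consider B. Suppose B is a knight.
Then no assignment of the remaining roles makes every statement match its speaker's type — contradiction.
So B is a knave.
With that fixed, C's statement is true, so C is a knight.
Consider D. Suppose D is a knave.
Then B's statement comes out true, contradicting B being a knave.
So D is a knight.

A: knave, B: knave, C: knight, D: knight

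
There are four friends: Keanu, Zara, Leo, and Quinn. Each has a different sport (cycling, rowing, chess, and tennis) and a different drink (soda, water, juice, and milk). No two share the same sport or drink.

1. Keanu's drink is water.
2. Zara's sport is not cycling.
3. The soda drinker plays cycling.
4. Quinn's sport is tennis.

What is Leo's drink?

soda

Clue 1 rules out water for Leo's drink.
With clues 1–4, juice and milk are impossible for Leo's drink.
That leaves soda.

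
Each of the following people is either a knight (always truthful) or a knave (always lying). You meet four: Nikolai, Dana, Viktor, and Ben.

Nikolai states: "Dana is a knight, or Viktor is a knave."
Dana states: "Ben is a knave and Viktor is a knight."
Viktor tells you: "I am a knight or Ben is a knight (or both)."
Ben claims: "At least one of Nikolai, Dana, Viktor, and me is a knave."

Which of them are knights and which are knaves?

Nikolai: knave, Dana: knave, Viktor: knight, Ben: knight

Consider Nikolai. Suppose Nikolai is a knight.
Then no assignment of the remaining roles makes every statement match its speaker's type — contradiction.
So Nikolai is a knave.
With that fixed, Ben's statement is true, so Ben is a knight.
With that fixed, Dana's statement is false, so Dana is a knave.
With that fixed, Viktor's statement is true, so Viktor is a knight.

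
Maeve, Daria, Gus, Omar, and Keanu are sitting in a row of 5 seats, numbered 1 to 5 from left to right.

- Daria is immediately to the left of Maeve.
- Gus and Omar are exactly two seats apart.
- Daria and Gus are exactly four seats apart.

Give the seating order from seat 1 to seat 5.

Daria, Maeve, Omar, Keanu, Gus

From clue 1: Maeve is in {2,3,4,5}.
From clues 1–2: Maeve is in {2,5}.
From clues 1–3: Daria → seat 1, Maeve → seat 2, Omar → seat 3, Keanu → seat 4, Gus → seat 5.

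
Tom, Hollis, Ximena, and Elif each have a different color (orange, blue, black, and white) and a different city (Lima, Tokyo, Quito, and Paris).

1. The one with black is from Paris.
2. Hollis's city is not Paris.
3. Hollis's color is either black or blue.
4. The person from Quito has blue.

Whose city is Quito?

Hollis

With clues 1–4, Elif, Tom, and Ximena are impossible for the one with city Quito.
That leaves Hollis.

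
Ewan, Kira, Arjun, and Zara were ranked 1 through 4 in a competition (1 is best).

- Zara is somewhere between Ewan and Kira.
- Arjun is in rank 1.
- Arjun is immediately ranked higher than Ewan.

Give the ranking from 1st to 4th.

Arjun, Ewan, Zara, Kira

From clue 1: Zara is in {2,3}.
From clues 1–2: Arjun → rank 1, Zara → rank 3.
From clues 1–3: Ewan → rank 2, Kira → rank 4.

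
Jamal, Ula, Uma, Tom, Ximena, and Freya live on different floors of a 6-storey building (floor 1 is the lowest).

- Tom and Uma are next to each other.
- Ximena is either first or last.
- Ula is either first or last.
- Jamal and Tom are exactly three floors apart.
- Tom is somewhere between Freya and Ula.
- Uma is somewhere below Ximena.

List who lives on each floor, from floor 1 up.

Ula, Tom, Uma, Freya, Jamal, Ximena

From clues 1–2: Ximena is in {1,6}.
From clues 1–3: Ula is in {1,6}.
From clues 1–4: Jamal is in {2,5}.
From clues 1–6: Ula → floor 1, Tom → floor 2, Uma → floor 3, Freya → floor 4, Jamal → floor 5, Ximena → floor 6.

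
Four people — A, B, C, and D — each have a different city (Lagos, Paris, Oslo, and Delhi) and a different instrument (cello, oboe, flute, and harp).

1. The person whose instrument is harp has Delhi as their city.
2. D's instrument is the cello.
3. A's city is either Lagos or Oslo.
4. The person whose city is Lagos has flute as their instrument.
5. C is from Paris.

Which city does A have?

Lagos

With clues 1–3, Delhi and Paris are impossible for A's city.
With clues 1–5, Oslo is impossible for A's city.
That leaves Lagos.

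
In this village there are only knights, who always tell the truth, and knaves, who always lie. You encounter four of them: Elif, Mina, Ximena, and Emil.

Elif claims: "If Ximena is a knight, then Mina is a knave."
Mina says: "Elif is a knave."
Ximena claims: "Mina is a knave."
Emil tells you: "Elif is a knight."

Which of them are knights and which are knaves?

Elif: knight, Mina: knave, Ximena: knight, Emil: knight

Consider Elif. Suppose Elif is a knave.
Then no assignment of the remaining roles makes every statement match its speaker's type — contradiction.
So Elif is a knight.
With that fixed, Mina's statement is false, so Mina is a knave.
With that fixed, Ximena's statement is true, so Ximena is a knight.
With that fixed, Emil's statement is true, so Emil is a knight.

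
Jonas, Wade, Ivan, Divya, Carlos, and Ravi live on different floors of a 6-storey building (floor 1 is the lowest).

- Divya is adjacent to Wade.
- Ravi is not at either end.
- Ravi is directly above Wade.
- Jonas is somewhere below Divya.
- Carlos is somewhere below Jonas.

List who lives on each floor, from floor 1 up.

From clues 1–2: Ravi is in {2,3,4,5}.
From clues 1–3: Wade is in {2,3,4}.
From clues 1–4: Jonas is in {1,2}.
From clues 1–5: Carlos → floor 1, Jonas → floor 2, Divya → floor 3, Wade → floor 4, Ravi → floor 5, Ivan → floor 6.

Carlos, Jonas, Divya, Wade, Ravi, Ivan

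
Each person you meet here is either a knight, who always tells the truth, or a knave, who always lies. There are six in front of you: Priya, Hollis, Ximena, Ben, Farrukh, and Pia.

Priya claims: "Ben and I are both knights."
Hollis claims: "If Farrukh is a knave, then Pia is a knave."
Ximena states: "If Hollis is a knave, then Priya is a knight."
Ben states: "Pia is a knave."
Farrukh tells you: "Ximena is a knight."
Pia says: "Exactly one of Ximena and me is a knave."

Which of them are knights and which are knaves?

Priya: knave, Hollis: knave, Ximena: knave, Ben: knave, Farrukh: knave, Pia: knight

Consider Priya. Suppose Priya is a knight.
Then no assignment of the remaining roles makes every statement match its speaker's type — contradiction.
So Priya is a knave.
Consider Hollis. Suppose Hollis is a knight.
Then no assignment of the remaining roles makes every statement match its speaker's type — contradiction.
So Hollis is a knave.
With that fixed, Ximena's statement is false, so Ximena is a knave.
With that fixed, Farrukh's statement is false, so Farrukh is a knave.
Consider Ben. Suppose Ben is a knight.
Then no assignment of the remaining roles makes every statement match its speaker's type — contradiction.
So Ben is a knave.
Consider Pia. Suppose Pia is a knave.
Then Hollis's statement comes out true, contradicting Hollis being a knave.
So Pia is a knight.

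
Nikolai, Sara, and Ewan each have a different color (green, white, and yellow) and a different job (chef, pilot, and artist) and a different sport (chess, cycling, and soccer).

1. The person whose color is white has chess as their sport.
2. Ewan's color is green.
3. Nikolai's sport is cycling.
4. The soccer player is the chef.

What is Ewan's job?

chef

With clues 1–4, artist and pilot are impossible for Ewan's job.
That leaves chef.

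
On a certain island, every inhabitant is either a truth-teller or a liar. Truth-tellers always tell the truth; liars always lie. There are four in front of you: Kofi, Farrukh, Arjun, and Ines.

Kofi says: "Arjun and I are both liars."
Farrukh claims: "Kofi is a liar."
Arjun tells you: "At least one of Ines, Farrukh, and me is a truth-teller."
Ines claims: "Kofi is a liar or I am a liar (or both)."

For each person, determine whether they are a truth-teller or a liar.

Consider Kofi. Suppose Kofi is a truth-teller.
Then Kofi's own statement would have to be true, but it can't be — contradiction.
So Kofi is a liar.
With that fixed, Farrukh's statement is true, so Farrukh is a truth-teller.
With that fixed, Arjun's statement is true, so Arjun is a truth-teller.
With that fixed, Ines's statement is true, so Ines is a truth-teller.

Kofi: liar, Farrukh: truth-teller, Arjun: truth-teller, Ines: truth-teller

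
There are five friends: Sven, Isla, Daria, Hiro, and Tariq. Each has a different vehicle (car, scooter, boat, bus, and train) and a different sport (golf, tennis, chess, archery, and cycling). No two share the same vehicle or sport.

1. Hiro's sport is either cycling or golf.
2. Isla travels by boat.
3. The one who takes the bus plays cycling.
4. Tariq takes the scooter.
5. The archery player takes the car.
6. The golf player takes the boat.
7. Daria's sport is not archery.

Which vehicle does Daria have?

With clues 1–2, boat is impossible for Daria's vehicle.
With clues 1–4, scooter is impossible for Daria's vehicle.
With clues 1–6, bus is impossible for Daria's vehicle.
With clues 1–7, car is impossible for Daria's vehicle.
That leaves train.

train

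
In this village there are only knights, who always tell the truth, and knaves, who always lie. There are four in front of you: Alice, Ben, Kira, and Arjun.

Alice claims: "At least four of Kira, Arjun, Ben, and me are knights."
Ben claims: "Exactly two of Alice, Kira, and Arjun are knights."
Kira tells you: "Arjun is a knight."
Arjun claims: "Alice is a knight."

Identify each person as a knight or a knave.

Consider Alice. Suppose Alice is a knight.
Then no assignment of the remaining roles makes every statement match its speaker's type — contradiction.
So Alice is a knave.
With that fixed, Arjun's statement is false, so Arjun is a knave.
With that fixed, Ben's statement is false, so Ben is a knave.
With that fixed, Kira's statement is false, so Kira is a knave.

Alice: knave, Ben: knave, Kira: knave, Arjun: knave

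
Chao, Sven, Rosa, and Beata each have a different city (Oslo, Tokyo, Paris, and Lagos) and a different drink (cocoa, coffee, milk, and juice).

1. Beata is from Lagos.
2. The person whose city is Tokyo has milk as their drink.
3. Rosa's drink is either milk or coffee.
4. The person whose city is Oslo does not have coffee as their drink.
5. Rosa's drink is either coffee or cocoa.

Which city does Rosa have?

Paris

Clue 1 rules out Lagos for Rosa's city.
With clues 1–4, Oslo is impossible for Rosa's city.
With clues 1–5, Tokyo is impossible for Rosa's city.
That leaves Paris.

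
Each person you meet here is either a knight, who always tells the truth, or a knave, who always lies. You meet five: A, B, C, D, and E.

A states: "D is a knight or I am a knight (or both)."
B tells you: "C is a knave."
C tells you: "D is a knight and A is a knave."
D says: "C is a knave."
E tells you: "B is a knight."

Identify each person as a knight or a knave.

A: knight, B: knight, C: knave, D: knight, E: knight

Consider A. Suppose A is a knave.
Then no assignment of the remaining roles makes every statement match its speaker's type — contradiction.
So A is a knight.
With that fixed, C's statement is false, so C is a knave.
With that fixed, D's statement is true, so D is a knight.
With that fixed, B's statement is true, so B is a knight.
With that fixed, E's statement is true, so E is a knight.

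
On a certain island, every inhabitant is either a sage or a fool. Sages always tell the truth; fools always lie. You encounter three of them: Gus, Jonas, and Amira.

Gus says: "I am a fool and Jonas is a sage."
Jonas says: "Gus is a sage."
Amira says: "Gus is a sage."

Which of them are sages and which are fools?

Gus: fool, Jonas: fool, Amira: fool

Consider Gus. Suppose Gus is a sage.
Then Gus's own statement would have to be true, but it can't be — contradiction.
So Gus is a fool.
With that fixed, Jonas's statement is false, so Jonas is a fool.
With that fixed, Amira's statement is false, so Amira is a fool.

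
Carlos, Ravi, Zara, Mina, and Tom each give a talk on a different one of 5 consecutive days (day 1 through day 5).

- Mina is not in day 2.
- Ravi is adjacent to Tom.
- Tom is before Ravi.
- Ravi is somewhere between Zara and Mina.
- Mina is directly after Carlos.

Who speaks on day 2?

Tom

With clue 1, Mina is ruled out for day 2.
With clues 1–4, Ravi is ruled out for day 2.
With clues 1–5, Carlos and Zara are ruled out for day 2.
So day 2 is Tom.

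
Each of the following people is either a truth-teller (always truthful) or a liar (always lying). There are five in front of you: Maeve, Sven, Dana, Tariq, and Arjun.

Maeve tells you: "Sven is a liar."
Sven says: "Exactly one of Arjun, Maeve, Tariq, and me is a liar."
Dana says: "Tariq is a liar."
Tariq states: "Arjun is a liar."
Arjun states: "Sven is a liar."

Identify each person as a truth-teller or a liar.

Maeve: truth-teller, Sven: liar, Dana: truth-teller, Tariq: liar, Arjun: truth-teller

Consider Maeve. Suppose Maeve is a liar.
Then no assignment of the remaining roles makes every statement match its speaker's type — contradiction.
So Maeve is a truth-teller.
Consider Sven. Suppose Sven is a truth-teller.
Then Maeve's statement comes out false, contradicting Maeve being a truth-teller.
So Sven is a liar.
With that fixed, Arjun's statement is true, so Arjun is a truth-teller.
With that fixed, Tariq's statement is false, so Tariq is a liar.
With that fixed, Dana's statement is true, so Dana is a truth-teller.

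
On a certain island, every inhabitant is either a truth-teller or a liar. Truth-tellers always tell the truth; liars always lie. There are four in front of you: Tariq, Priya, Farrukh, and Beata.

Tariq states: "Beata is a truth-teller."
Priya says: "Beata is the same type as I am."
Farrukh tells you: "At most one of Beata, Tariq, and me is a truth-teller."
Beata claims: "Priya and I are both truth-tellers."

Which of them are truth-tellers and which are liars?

Consider Tariq. Suppose Tariq is a liar.
Then no assignment of the remaining roles makes every statement match its speaker's type — contradiction.
So Tariq is a truth-teller.
Consider Priya. Suppose Priya is a liar.
Then no assignment of the remaining roles makes every statement match its speaker's type — contradiction.
So Priya is a truth-teller.
Consider Farrukh. Suppose Farrukh is a truth-teller.
Then Farrukh's own statement would have to be true, but it can't be — contradiction.
So Farrukh is a liar.
Consider Beata. Suppose Beata is a liar.
Then Tariq's statement comes out false, contradicting Tariq being a truth-teller.
So Beata is a truth-teller.

Tariq: truth-teller, Priya: truth-teller, Farrukh: liar, Beata: truth-teller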